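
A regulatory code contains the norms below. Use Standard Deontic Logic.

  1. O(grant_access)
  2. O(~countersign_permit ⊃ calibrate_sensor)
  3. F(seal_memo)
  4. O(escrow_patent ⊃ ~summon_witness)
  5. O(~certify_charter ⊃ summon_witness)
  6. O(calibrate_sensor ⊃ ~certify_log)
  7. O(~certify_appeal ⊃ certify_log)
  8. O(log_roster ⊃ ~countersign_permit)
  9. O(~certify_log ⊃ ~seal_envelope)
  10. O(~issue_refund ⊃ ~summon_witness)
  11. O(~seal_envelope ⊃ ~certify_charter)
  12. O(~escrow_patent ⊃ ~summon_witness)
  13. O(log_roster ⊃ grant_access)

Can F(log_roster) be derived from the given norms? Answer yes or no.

Premises 4 and 12 cover both cases: O(escrow_patent ⊃ ~summon_witness) and O(~escrow_patent ⊃ ~summon_witness). Since escrow_patent ∨ ~escrow_patent is a tautology, O(~summon_witness) follows.
Premise 5 is O(~certify_charter ⊃ summon_witness); contrapositively O(~summon_witness ⊃ certify_charter). Since O(~summon_witness) holds, K gives O(certify_charter).
Premise 11, O(~seal_envelope ⊃ ~certify_charter), contraposes to O(certify_charter ⊃ seal_envelope); with O(certify_charter) we get O(seal_envelope).
The contrapositive of premise 9 (O(~certify_log ⊃ ~seal_envelope)) is O(seal_envelope ⊃ certify_log), and O(seal_envelope) is already established, so O(certify_log).
The contrapositive of premise 6 (O(calibrate_sensor ⊃ ~certify_log)) is O(certify_log ⊃ ~calibrate_sensor), and O(certify_log) is already established, so O(~calibrate_sensor).
Premise 2 is O(~countersign_permit ⊃ calibrate_sensor); contrapositively O(~calibrate_sensor ⊃ countersign_permit). Since O(~calibrate_sensor) holds, K gives O(countersign_permit).
The contrapositive of premise 8 (O(log_roster ⊃ ~countersign_permit)) is O(countersign_permit ⊃ ~log_roster), and O(countersign_permit) is already established, so O(~log_roster).
Premises 1, 3, 7, 10, 13 do not contribute to this derivation.
So O(~log_roster) holds, i.e. F(log_roster). The claim follows.

Yes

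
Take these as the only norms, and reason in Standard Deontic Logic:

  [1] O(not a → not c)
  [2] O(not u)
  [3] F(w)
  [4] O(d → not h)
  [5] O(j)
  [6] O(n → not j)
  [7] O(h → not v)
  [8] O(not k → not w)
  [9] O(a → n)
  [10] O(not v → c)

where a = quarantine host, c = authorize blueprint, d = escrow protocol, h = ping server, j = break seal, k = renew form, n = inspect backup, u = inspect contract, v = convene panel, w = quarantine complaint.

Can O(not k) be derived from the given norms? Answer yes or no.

No

Premise 8 is O(not k → not w); even if O(not w) held, inferring O(not k) would be affirming the consequent — invalid.
No other premise forces O(not k). An ideal world satisfying every premise can still have not k false, so O(not k) is not derivable.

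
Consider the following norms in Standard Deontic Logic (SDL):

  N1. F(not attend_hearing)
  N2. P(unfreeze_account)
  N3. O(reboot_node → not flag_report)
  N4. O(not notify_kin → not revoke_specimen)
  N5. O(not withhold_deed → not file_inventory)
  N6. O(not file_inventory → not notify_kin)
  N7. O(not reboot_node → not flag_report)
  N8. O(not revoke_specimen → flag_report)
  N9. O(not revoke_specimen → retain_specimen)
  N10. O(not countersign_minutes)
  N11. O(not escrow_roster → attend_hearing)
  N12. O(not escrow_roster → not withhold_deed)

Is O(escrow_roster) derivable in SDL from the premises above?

By case analysis on reboot_node: premise 3 gives O(reboot_node → not flag_report) and premise 7 gives O(not reboot_node → not flag_report), so O(not flag_report) either way.
Premise 8, O(not revoke_specimen → flag_report), contraposes to O(not flag_report → revoke_specimen); with O(not flag_report) we get O(revoke_specimen).
The contrapositive of premise 4 (O(not notify_kin → not revoke_specimen)) is O(revoke_specimen → notify_kin), and O(revoke_specimen) is already established, so O(notify_kin).
Premise 6 is O(not file_inventory → not notify_kin); contrapositively O(notify_kin → file_inventory). Since O(notify_kin) holds, K gives O(file_inventory).
Premise 5 is O(not withhold_deed → not file_inventory); contrapositively O(file_inventory → withhold_deed). Since O(file_inventory) holds, K gives O(withhold_deed).
Premise 12 is O(not escrow_roster → not withhold_deed); contrapositively O(withhold_deed → escrow_roster). Since O(withhold_deed) holds, K gives O(escrow_roster).
Premises 1, 2, 9, 10, 11 do not contribute to this derivation.
So O(escrow_roster) follows.

Yes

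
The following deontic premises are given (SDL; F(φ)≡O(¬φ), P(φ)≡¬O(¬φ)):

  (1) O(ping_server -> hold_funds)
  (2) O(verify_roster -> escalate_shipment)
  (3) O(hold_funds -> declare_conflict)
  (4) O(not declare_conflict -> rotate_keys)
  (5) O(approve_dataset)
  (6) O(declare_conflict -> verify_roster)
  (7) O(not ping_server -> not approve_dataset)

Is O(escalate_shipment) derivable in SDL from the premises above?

Yes

Premise 5 states O(approve_dataset) outright.
The contrapositive of premise 7 (O(not ping_server -> not approve_dataset)) is O(approve_dataset -> ping_server), and O(approve_dataset) is already established, so O(ping_server).
Applying K to premise 1 (O(ping_server -> hold_funds)) and O(ping_server) yields O(hold_funds).
Applying K to premise 3 (O(hold_funds -> declare_conflict)) and O(hold_funds) yields O(declare_conflict).
With premise 6, O(declare_conflict -> verify_roster), the K-axiom yields O(verify_roster).
From O(verify_roster) and premise 2, O(verify_roster -> escalate_shipment), we obtain O(escalate_shipment).
Premise 4 does not contribute to this derivation.
So O(escalate_shipment) follows.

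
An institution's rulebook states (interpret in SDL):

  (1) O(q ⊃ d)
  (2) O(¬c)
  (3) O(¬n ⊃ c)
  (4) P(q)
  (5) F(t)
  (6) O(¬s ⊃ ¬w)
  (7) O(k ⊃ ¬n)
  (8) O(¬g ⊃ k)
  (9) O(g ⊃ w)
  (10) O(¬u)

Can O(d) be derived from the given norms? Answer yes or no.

No

Premise 1 is O(q ⊃ d), but O(q) is not derivable from the premises (the permission P(q) asserts only ¬O(¬q), not O(q)), so it does not yield O(d).
No other premise forces O(d). An ideal world satisfying every premise can still have d false, so O(d) is not derivable.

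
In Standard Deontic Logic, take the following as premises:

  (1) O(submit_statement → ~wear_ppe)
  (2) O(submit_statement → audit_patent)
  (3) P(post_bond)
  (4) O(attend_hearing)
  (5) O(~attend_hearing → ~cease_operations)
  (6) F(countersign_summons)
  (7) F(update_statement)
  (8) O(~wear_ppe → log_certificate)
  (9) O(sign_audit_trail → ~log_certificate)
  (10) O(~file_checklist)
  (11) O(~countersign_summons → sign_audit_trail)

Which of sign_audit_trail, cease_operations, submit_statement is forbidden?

submit_statement

F(countersign_summons) at premise 6 means O(~countersign_summons).
From O(~countersign_summons) and premise 11, O(~countersign_summons → sign_audit_trail), we obtain O(sign_audit_trail).
From O(sign_audit_trail) and premise 9, O(sign_audit_trail → ~log_certificate), we obtain O(~log_certificate).
Premise 8, O(~wear_ppe → log_certificate), contraposes to O(~log_certificate → wear_ppe); with O(~log_certificate) we get O(wear_ppe).
The contrapositive of premise 1 (O(submit_statement → ~wear_ppe)) is O(wear_ppe → ~submit_statement), and O(wear_ppe) is already established, so O(~submit_statement).
So O(~submit_statement) holds, i.e. submit_statement is forbidden. None of the other listed options is forbidden under the premises.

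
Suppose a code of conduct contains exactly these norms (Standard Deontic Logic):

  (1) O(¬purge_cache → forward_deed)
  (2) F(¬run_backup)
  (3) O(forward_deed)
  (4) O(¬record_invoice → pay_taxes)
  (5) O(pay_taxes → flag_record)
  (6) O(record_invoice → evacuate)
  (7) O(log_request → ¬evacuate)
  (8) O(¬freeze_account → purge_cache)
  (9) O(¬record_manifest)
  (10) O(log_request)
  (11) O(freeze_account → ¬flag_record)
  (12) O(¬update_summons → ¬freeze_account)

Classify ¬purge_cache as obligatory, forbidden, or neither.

Forbidden

Premise 10 gives O(log_request).
Applying K to premise 7 (O(log_request → ¬evacuate)) and O(log_request) yields O(¬evacuate).
Premise 6, O(record_invoice → evacuate), contraposes to O(¬evacuate → ¬record_invoice); with O(¬evacuate) we get O(¬record_invoice).
With premise 4, O(¬record_invoice → pay_taxes), the K-axiom yields O(pay_taxes).
Premise 5 is O(pay_taxes → flag_record); since O(pay_taxes), deontic closure gives O(flag_record).
Premise 11 is O(freeze_account → ¬flag_record); contrapositively O(flag_record → ¬freeze_account). Since O(flag_record) holds, K gives O(¬freeze_account).
Premise 8 is O(¬freeze_account → purge_cache); since O(¬freeze_account), deontic closure gives O(purge_cache).
Premises 1, 2, 3, 9, 12 do not contribute to this derivation.
Thus O(purge_cache), which is F(¬purge_cache): ¬purge_cache is forbidden.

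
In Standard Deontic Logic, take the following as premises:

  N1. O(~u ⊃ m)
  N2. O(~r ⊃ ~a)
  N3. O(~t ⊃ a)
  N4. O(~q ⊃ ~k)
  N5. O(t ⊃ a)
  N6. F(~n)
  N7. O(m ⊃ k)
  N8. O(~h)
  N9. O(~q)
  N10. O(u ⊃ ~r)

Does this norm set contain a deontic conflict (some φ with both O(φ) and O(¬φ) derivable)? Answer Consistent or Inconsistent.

Premises 5 and 3 cover both cases: O(t ⊃ a) and O(~t ⊃ a). Since t ∨ ~t is a tautology, O(a) follows.
Premise 2 is O(~r ⊃ ~a); contrapositively O(a ⊃ r). Since O(a) holds, K gives O(r).
Premise 10 is O(u ⊃ ~r); contrapositively O(r ⊃ ~u). Since O(r) holds, K gives O(~u).
Applying K to premise 1 (O(~u ⊃ m)) and O(~u) yields O(m).
With premise 7, O(m ⊃ k), the K-axiom yields O(k).
The contrapositive of premise 4 (O(~q ⊃ ~k)) is O(k ⊃ q), and O(k) is already established, so O(q).
However, premise 9 gives O(~q).
We now have both O(q) and O(~q) — q is simultaneously obligatory and forbidden, violating the D-axiom.

Inconsistent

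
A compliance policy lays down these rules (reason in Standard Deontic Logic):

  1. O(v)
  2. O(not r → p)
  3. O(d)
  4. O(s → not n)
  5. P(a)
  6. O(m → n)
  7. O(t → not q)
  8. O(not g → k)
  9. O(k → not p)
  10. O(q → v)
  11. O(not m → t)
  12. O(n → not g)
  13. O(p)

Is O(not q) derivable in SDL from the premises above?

From premise 13 we have O(p).
The contrapositive of premise 9 (O(k → not p)) is O(p → not k), and O(p) is already established, so O(not k).
Premise 8, O(not g → k), contraposes to O(not k → g); with O(not k) we get O(g).
Premise 12 is O(n → not g); contrapositively O(g → not n). Since O(g) holds, K gives O(not n).
Premise 6 is O(m → n); contrapositively O(not n → not m). Since O(not n) holds, K gives O(not m).
Applying K to premise 11 (O(not m → t)) and O(not m) yields O(t).
Premise 7 is O(t → not q); since O(t), deontic closure gives O(not q).
Premises 1, 2, 3, 4, 5, 10 do not contribute to this derivation.
So O(not q) follows.

Yes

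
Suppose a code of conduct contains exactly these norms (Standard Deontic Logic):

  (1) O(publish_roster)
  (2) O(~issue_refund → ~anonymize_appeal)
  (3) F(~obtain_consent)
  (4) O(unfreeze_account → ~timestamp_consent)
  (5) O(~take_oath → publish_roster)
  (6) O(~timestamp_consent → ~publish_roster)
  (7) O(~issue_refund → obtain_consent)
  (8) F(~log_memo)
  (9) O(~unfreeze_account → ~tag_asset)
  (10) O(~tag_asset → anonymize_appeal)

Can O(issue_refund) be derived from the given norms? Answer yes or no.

Yes

Premise 1 states O(publish_roster) outright.
Premise 6, O(~timestamp_consent → ~publish_roster), contraposes to O(publish_roster → timestamp_consent); with O(publish_roster) we get O(timestamp_consent).
Premise 4, O(unfreeze_account → ~timestamp_consent), contraposes to O(timestamp_consent → ~unfreeze_account); with O(timestamp_consent) we get O(~unfreeze_account).
With premise 9, O(~unfreeze_account → ~tag_asset), the K-axiom yields O(~tag_asset).
From O(~tag_asset) and premise 10, O(~tag_asset → anonymize_appeal), we obtain O(anonymize_appeal).
Premise 2, O(~issue_refund → ~anonymize_appeal), contraposes to O(anonymize_appeal → issue_refund); with O(anonymize_appeal) we get O(issue_refund).
Premises 3, 5, 7, 8 do not contribute to this derivation.
So O(issue_refund) follows.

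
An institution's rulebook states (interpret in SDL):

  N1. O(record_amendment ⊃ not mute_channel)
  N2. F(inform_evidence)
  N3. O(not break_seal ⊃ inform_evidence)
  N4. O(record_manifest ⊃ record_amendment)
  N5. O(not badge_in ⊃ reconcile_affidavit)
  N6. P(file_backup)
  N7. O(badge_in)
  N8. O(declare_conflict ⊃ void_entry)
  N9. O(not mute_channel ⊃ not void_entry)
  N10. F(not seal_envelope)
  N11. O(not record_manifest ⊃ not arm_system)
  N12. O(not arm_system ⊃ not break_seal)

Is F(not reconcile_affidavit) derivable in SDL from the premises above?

Premise 5 is O(not badge_in ⊃ reconcile_affidavit), but O(not badge_in) is not derivable from the premises, so it does not yield O(reconcile_affidavit).
No other premise forces O(reconcile_affidavit). An ideal world satisfying every premise can still have not reconcile_affidavit true, so F(not reconcile_affidavit) is not derivable.

No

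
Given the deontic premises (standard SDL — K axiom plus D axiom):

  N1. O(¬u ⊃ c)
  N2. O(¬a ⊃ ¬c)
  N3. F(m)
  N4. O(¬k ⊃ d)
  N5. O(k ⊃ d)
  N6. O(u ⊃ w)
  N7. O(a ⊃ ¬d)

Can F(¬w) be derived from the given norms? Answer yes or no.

Premises 4 and 5 cover both cases: O(¬k ⊃ d) and O(k ⊃ d). Since ¬k ∨ k is a tautology, O(d) follows.
The contrapositive of premise 7 (O(a ⊃ ¬d)) is O(d ⊃ ¬a), and O(d) is already established, so O(¬a).
Premise 2 is O(¬a ⊃ ¬c); since O(¬a), deontic closure gives O(¬c).
Premise 1, O(¬u ⊃ c), contraposes to O(¬c ⊃ u); with O(¬c) we get O(u).
With premise 6, O(u ⊃ w), the K-axiom yields O(w).
Premise 3 does not contribute to this derivation.
So O(w) holds, i.e. F(¬w). The claim follows.

Yes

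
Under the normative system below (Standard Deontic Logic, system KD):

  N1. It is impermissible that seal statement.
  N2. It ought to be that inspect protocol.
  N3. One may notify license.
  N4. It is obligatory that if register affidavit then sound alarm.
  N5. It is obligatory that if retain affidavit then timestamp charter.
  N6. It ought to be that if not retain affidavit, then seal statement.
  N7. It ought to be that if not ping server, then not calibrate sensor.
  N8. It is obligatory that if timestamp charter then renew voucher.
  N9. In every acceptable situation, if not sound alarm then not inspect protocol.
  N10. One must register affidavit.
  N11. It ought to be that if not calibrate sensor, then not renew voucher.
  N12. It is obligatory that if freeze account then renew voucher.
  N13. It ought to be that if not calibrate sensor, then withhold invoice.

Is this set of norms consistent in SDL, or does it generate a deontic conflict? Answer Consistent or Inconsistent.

Premise 9 is O(¬sound_alarm → ¬inspect_protocol), but O(¬sound_alarm) is not derivable from the premises, so it does not yield O(¬inspect_protocol).
So O(¬inspect_protocol) is not derivable, and the apparent clash with O(inspect_protocol) does not arise.
A world satisfying every obligation exists (e.g. calibrate_sensor=true, freeze_account=false, inspect_protocol=true, notify_license=false, ping_server=true, register_affidavit=true, renew_voucher=true, retain_affidavit=true, seal_statement=false, sound_alarm=true, timestamp_charter=true, withhold_invoice=false); no atom is both obligatory and forbidden, so the set is consistent.

Consistent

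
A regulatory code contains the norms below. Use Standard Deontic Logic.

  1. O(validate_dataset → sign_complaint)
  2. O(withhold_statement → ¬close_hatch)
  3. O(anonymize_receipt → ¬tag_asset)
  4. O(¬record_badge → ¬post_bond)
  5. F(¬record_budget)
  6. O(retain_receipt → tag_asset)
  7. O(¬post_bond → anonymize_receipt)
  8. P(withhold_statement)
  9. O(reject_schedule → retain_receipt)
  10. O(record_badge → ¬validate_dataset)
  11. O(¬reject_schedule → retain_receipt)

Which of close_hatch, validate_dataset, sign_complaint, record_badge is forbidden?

validate_dataset

Premises 11 and 9 are O(¬reject_schedule → retain_receipt) and O(reject_schedule → retain_receipt); every ideal world satisfies ¬reject_schedule or reject_schedule, so in either case retain_receipt holds — hence O(retain_receipt).
With premise 6, O(retain_receipt → tag_asset), the K-axiom yields O(tag_asset).
Premise 3, O(anonymize_receipt → ¬tag_asset), contraposes to O(tag_asset → ¬anonymize_receipt); with O(tag_asset) we get O(¬anonymize_receipt).
Premise 7 is O(¬post_bond → anonymize_receipt); contrapositively O(¬anonymize_receipt → post_bond). Since O(¬anonymize_receipt) holds, K gives O(post_bond).
Premise 4 is O(¬record_badge → ¬post_bond); contrapositively O(post_bond → record_badge). Since O(post_bond) holds, K gives O(record_badge).
From O(record_badge) and premise 10, O(record_badge → ¬validate_dataset), we obtain O(¬validate_dataset).
So O(¬validate_dataset) holds, i.e. validate_dataset is forbidden. None of the other listed options is forbidden under the premises.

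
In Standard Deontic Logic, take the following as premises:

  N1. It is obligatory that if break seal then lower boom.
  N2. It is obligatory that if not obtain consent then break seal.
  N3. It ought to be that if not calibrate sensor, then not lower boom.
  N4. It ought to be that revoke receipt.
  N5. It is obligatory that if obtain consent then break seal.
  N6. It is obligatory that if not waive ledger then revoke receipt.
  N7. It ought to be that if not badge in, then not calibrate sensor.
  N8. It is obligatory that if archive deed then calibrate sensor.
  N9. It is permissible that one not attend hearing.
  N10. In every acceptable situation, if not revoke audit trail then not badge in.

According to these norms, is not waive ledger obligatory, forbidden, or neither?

Premise 6 is O(¬waive_ledger → revoke_receipt); even if O(revoke_receipt) held, inferring O(¬waive_ledger) would be affirming the consequent — invalid.
No premise or chain of K-axiom applications forces O(¬waive_ledger), and none forces O(waive_ledger). So ¬waive_ledger is neither obligatory nor forbidden under these norms.

Neither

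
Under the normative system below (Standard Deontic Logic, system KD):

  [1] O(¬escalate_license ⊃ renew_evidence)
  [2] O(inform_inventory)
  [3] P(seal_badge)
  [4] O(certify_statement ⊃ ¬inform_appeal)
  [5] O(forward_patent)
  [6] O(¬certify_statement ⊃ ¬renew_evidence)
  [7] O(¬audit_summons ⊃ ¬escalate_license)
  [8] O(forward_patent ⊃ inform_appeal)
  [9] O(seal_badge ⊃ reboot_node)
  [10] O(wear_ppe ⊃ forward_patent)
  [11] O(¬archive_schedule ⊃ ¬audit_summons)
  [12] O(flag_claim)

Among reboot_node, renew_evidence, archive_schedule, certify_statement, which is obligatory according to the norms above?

archive_schedule

From premise 5 we have O(forward_patent).
With premise 8, O(forward_patent ⊃ inform_appeal), the K-axiom yields O(inform_appeal).
Premise 4, O(certify_statement ⊃ ¬inform_appeal), contraposes to O(inform_appeal ⊃ ¬certify_statement); with O(inform_appeal) we get O(¬certify_statement).
With premise 6, O(¬certify_statement ⊃ ¬renew_evidence), the K-axiom yields O(¬renew_evidence).
Premise 1 is O(¬escalate_license ⊃ renew_evidence); contrapositively O(¬renew_evidence ⊃ escalate_license). Since O(¬renew_evidence) holds, K gives O(escalate_license).
Premise 7 is O(¬audit_summons ⊃ ¬escalate_license); contrapositively O(escalate_license ⊃ audit_summons). Since O(escalate_license) holds, K gives O(audit_summons).
Premise 11, O(¬archive_schedule ⊃ ¬audit_summons), contraposes to O(audit_summons ⊃ archive_schedule); with O(audit_summons) we get O(archive_schedule).
So O(archive_schedule) holds — archive_schedule is obligatory. None of the other listed options is made obligatory by any chain of premises.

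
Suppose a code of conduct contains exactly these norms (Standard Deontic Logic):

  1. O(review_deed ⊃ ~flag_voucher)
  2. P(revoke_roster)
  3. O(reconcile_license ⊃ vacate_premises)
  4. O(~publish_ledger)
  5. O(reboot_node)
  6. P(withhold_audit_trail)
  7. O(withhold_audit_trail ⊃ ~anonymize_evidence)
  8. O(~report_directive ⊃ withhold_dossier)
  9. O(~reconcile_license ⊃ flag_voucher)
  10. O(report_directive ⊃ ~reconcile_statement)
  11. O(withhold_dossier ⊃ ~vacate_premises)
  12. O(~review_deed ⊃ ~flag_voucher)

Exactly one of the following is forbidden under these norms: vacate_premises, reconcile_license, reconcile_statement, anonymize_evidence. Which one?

Premises 1 and 12 are O(review_deed ⊃ ~flag_voucher) and O(~review_deed ⊃ ~flag_voucher); every ideal world satisfies review_deed or ~review_deed, so in either case ~flag_voucher holds — hence O(~flag_voucher).
Premise 9, O(~reconcile_license ⊃ flag_voucher), contraposes to O(~flag_voucher ⊃ reconcile_license); with O(~flag_voucher) we get O(reconcile_license).
Premise 3 is O(reconcile_license ⊃ vacate_premises); since O(reconcile_license), deontic closure gives O(vacate_premises).
Premise 11, O(withhold_dossier ⊃ ~vacate_premises), contraposes to O(vacate_premises ⊃ ~withhold_dossier); with O(vacate_premises) we get O(~withhold_dossier).
Premise 8 is O(~report_directive ⊃ withhold_dossier); contrapositively O(~withhold_dossier ⊃ report_directive). Since O(~withhold_dossier) holds, K gives O(report_directive).
From O(report_directive) and premise 10, O(report_directive ⊃ ~reconcile_statement), we obtain O(~reconcile_statement).
So O(~reconcile_statement) holds, i.e. reconcile_statement is forbidden. None of the other listed options is forbidden under the premises.

reconcile_statement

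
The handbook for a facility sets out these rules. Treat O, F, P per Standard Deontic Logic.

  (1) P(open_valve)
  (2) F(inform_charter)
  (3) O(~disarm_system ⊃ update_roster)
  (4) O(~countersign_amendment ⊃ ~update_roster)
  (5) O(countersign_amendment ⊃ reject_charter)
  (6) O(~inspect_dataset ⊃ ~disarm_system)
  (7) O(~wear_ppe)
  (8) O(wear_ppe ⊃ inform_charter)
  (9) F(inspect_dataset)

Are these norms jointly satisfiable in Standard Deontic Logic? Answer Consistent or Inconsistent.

Consistent

Premise 8 is O(wear_ppe ⊃ inform_charter), but O(wear_ppe) is not derivable from the premises, so it does not yield O(inform_charter).
So O(inform_charter) is not derivable, and the apparent clash with O(~inform_charter) does not arise.
A world satisfying every obligation exists (e.g. countersign_amendment=true, disarm_system=false, inform_charter=false, inspect_dataset=false, open_valve=false, reject_charter=true, update_roster=true, wear_ppe=false); no atom is both obligatory and forbidden, so the set is consistent.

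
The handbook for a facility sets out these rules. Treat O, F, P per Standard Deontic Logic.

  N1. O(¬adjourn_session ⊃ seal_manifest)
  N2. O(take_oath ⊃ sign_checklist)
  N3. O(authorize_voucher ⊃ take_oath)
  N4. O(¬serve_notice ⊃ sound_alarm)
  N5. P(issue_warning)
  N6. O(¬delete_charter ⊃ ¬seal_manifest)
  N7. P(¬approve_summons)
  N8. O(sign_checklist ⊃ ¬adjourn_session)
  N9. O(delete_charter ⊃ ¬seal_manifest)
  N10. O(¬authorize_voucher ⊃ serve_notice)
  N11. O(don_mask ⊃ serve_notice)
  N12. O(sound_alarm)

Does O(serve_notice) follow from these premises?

Premises 6 and 9 cover both cases: O(¬delete_charter ⊃ ¬seal_manifest) and O(delete_charter ⊃ ¬seal_manifest). Since ¬delete_charter ∨ delete_charter is a tautology, O(¬seal_manifest) follows.
Premise 1 is O(¬adjourn_session ⊃ seal_manifest); contrapositively O(¬seal_manifest ⊃ adjourn_session). Since O(¬seal_manifest) holds, K gives O(adjourn_session).
Premise 8 is O(sign_checklist ⊃ ¬adjourn_session); contrapositively O(adjourn_session ⊃ ¬sign_checklist). Since O(adjourn_session) holds, K gives O(¬sign_checklist).
Premise 2 is O(take_oath ⊃ sign_checklist); contrapositively O(¬sign_checklist ⊃ ¬take_oath). Since O(¬sign_checklist) holds, K gives O(¬take_oath).
Premise 3, O(authorize_voucher ⊃ take_oath), contraposes to O(¬take_oath ⊃ ¬authorize_voucher); with O(¬take_oath) we get O(¬authorize_voucher).
With premise 10, O(¬authorize_voucher ⊃ serve_notice), the K-axiom yields O(serve_notice).
Premises 4, 5, 7, 11, 12 do not contribute to this derivation.
So O(serve_notice) follows.

Yes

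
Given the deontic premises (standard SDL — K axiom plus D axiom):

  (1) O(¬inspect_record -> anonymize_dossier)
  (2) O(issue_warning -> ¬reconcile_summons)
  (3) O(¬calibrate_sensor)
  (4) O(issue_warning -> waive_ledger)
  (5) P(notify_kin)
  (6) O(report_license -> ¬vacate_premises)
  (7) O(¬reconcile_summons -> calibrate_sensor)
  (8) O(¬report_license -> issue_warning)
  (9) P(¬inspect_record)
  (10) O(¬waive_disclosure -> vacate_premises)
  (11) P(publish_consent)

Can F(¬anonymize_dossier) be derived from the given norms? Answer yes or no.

Premise 1 is O(¬inspect_record -> anonymize_dossier), but O(¬inspect_record) is not derivable from the premises (the permission P(¬inspect_record) asserts only ¬O(inspect_record), not O(¬inspect_record)), so it does not yield O(anonymize_dossier).
No other premise forces O(anonymize_dossier). An ideal world satisfying every premise can still have ¬anonymize_dossier true, so F(¬anonymize_dossier) is not derivable.

No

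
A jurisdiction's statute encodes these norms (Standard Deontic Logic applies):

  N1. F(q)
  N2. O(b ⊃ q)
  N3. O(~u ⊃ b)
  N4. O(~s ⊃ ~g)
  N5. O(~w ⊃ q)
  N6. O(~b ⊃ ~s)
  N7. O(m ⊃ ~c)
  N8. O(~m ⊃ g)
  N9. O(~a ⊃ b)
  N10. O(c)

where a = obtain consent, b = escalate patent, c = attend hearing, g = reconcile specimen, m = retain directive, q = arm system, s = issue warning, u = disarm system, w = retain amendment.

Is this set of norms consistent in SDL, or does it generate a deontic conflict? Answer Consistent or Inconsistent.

Premise 10 states O(c) outright.
Premise 7, O(m ⊃ ~c), contraposes to O(c ⊃ ~m); with O(c) we get O(~m).
Premise 8 is O(~m ⊃ g); since O(~m), deontic closure gives O(g).
The contrapositive of premise 4 (O(~s ⊃ ~g)) is O(g ⊃ s), and O(g) is already established, so O(s).
The contrapositive of premise 6 (O(~b ⊃ ~s)) is O(s ⊃ b), and O(s) is already established, so O(b).
With premise 2, O(b ⊃ q), the K-axiom yields O(q).
Yet premise 1 is F(q), i.e. O(~q).
We now have both O(q) and O(~q) — q is simultaneously obligatory and forbidden, violating the D-axiom.

Inconsistent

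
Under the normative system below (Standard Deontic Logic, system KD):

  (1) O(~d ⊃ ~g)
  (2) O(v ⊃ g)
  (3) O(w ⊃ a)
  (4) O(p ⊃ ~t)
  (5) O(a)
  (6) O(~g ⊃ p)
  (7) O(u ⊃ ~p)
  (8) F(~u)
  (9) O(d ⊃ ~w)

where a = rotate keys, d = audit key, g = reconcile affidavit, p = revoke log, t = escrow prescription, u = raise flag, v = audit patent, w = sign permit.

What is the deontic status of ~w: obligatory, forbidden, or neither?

Obligatory

Premise 8, F(~u), is equivalent to O(u).
Applying K to premise 7 (O(u ⊃ ~p)) and O(u) yields O(~p).
Premise 6, O(~g ⊃ p), contraposes to O(~p ⊃ g); with O(~p) we get O(g).
Premise 1, O(~d ⊃ ~g), contraposes to O(g ⊃ d); with O(g) we get O(d).
Applying K to premise 9 (O(d ⊃ ~w)) and O(d) yields O(~w).
Premises 2, 3, 4, 5 do not contribute to this derivation.
Hence ~w is obligatory.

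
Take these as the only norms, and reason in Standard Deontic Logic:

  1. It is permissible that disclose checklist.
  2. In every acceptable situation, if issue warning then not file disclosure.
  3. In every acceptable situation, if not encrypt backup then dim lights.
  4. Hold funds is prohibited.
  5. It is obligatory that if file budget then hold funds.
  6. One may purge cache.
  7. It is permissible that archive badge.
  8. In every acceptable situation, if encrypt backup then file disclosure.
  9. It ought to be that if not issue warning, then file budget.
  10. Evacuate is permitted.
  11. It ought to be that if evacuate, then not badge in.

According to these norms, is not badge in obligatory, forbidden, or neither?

Neither

Premise 11 is O(evacuate → ¬badge_in), but O(evacuate) is not derivable from the premises (the permission P(evacuate) asserts only ¬O(¬evacuate), not O(evacuate)), so it does not yield O(¬badge_in).
No premise or chain of K-axiom applications forces O(¬badge_in), and none forces O(badge_in). So ¬badge_in is neither obligatory nor forbidden under these norms.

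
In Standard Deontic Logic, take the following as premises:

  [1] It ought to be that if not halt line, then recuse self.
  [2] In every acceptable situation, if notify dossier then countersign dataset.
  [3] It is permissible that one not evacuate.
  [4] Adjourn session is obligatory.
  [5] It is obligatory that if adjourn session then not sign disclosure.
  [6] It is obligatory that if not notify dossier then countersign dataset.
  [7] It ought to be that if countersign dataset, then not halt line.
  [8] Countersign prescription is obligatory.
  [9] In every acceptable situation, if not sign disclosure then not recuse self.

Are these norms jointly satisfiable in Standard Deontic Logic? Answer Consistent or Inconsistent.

Inconsistent

Premises 2 and 6 are O(notify_dossier → countersign_dataset) and O(¬notify_dossier → countersign_dataset); every ideal world satisfies notify_dossier or ¬notify_dossier, so in either case countersign_dataset holds — hence O(countersign_dataset).
Applying K to premise 7 (O(countersign_dataset → ¬halt_line)) and O(countersign_dataset) yields O(¬halt_line).
Applying K to premise 1 (O(¬halt_line → recuse_self)) and O(¬halt_line) yields O(recuse_self).
The contrapositive of premise 9 (O(¬sign_disclosure → ¬recuse_self)) is O(recuse_self → sign_disclosure), and O(recuse_self) is already established, so O(sign_disclosure).
Premise 5 is O(adjourn_session → ¬sign_disclosure); contrapositively O(sign_disclosure → ¬adjourn_session). Since O(sign_disclosure) holds, K gives O(¬adjourn_session).
Yet premise 4 states O(adjourn_session).
We now have both O(¬adjourn_session) and O(adjourn_session) — adjourn_session is simultaneously obligatory and forbidden, violating the D-axiom.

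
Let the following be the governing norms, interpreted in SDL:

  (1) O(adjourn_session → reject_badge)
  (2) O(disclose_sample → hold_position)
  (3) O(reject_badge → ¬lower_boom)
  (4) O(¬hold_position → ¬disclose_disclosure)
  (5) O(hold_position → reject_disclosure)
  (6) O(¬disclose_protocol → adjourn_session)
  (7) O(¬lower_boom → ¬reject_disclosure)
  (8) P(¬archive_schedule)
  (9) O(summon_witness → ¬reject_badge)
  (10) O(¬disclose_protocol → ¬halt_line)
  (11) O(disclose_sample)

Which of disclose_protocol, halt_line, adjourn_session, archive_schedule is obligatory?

disclose_protocol

Premise 11 states O(disclose_sample) outright.
With premise 2, O(disclose_sample → hold_position), the K-axiom yields O(hold_position).
Premise 5 is O(hold_position → reject_disclosure); since O(hold_position), deontic closure gives O(reject_disclosure).
The contrapositive of premise 7 (O(¬lower_boom → ¬reject_disclosure)) is O(reject_disclosure → lower_boom), and O(reject_disclosure) is already established, so O(lower_boom).
Premise 3 is O(reject_badge → ¬lower_boom); contrapositively O(lower_boom → ¬reject_badge). Since O(lower_boom) holds, K gives O(¬reject_badge).
Premise 1, O(adjourn_session → reject_badge), contraposes to O(¬reject_badge → ¬adjourn_session); with O(¬reject_badge) we get O(¬adjourn_session).
The contrapositive of premise 6 (O(¬disclose_protocol → adjourn_session)) is O(¬adjourn_session → disclose_protocol), and O(¬adjourn_session) is already established, so O(disclose_protocol).
So O(disclose_protocol) holds — disclose_protocol is obligatory. None of the other listed options is made obligatory by any chain of premises.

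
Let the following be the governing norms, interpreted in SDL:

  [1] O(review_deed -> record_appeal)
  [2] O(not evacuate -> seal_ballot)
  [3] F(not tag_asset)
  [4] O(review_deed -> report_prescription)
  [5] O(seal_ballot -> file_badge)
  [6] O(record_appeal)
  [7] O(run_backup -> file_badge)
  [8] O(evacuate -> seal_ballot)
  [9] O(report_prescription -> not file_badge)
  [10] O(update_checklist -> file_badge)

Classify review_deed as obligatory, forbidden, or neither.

Premises 2 and 8 are O(not evacuate -> seal_ballot) and O(evacuate -> seal_ballot); every ideal world satisfies not evacuate or evacuate, so in either case seal_ballot holds — hence O(seal_ballot).
With premise 5, O(seal_ballot -> file_badge), the K-axiom yields O(file_badge).
The contrapositive of premise 9 (O(report_prescription -> not file_badge)) is O(file_badge -> not report_prescription), and O(file_badge) is already established, so O(not report_prescription).
Premise 4 is O(review_deed -> report_prescription); contrapositively O(not report_prescription -> not review_deed). Since O(not report_prescription) holds, K gives O(not review_deed).
Premises 1, 3, 6, 7, 10 do not contribute to this derivation.
Thus O(not review_deed), which is F(review_deed): review_deed is forbidden.

Forbidden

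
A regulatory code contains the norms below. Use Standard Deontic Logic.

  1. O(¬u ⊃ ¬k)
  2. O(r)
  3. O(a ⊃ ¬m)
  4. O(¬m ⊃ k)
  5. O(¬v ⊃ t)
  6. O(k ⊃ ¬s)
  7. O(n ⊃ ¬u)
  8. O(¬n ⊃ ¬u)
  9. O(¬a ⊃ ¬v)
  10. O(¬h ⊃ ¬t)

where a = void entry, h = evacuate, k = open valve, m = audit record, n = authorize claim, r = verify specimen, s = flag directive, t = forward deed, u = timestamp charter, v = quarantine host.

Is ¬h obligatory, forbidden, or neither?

Forbidden

By case analysis on ¬n: premise 8 gives O(¬n ⊃ ¬u) and premise 7 gives O(n ⊃ ¬u), so O(¬u) either way.
From O(¬u) and premise 1, O(¬u ⊃ ¬k), we obtain O(¬k).
Premise 4 is O(¬m ⊃ k); contrapositively O(¬k ⊃ m). Since O(¬k) holds, K gives O(m).
Premise 3, O(a ⊃ ¬m), contraposes to O(m ⊃ ¬a); with O(m) we get O(¬a).
With premise 9, O(¬a ⊃ ¬v), the K-axiom yields O(¬v).
With premise 5, O(¬v ⊃ t), the K-axiom yields O(t).
The contrapositive of premise 10 (O(¬h ⊃ ¬t)) is O(t ⊃ h), and O(t) is already established, so O(h).
Premises 2, 6 do not contribute to this derivation.
Thus O(h), which is F(¬h): ¬h is forbidden.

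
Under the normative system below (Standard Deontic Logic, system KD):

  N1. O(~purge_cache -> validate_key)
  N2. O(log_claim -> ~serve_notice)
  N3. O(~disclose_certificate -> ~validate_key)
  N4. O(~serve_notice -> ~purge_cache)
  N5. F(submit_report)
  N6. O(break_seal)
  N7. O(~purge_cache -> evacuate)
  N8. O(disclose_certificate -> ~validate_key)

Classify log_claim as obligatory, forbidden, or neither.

Forbidden

By case analysis on ~disclose_certificate: premise 3 gives O(~disclose_certificate -> ~validate_key) and premise 8 gives O(disclose_certificate -> ~validate_key), so O(~validate_key) either way.
Premise 1, O(~purge_cache -> validate_key), contraposes to O(~validate_key -> purge_cache); with O(~validate_key) we get O(purge_cache).
Premise 4 is O(~serve_notice -> ~purge_cache); contrapositively O(purge_cache -> serve_notice). Since O(purge_cache) holds, K gives O(serve_notice).
Premise 2 is O(log_claim -> ~serve_notice); contrapositively O(serve_notice -> ~log_claim). Since O(serve_notice) holds, K gives O(~log_claim).
Premises 5, 6, 7 do not contribute to this derivation.
Thus O(~log_claim), which is F(log_claim): log_claim is forbidden.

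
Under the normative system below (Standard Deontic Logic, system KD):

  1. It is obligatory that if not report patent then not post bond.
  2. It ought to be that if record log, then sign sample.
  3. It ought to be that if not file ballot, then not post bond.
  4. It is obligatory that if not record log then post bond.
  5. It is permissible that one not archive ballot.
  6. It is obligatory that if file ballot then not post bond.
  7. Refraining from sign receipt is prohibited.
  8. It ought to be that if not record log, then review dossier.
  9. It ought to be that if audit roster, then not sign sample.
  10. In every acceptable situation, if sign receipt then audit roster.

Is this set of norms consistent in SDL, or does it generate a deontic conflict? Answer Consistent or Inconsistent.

Premises 3 and 6 cover both cases: O(¬file_ballot → ¬post_bond) and O(file_ballot → ¬post_bond). Since ¬file_ballot ∨ file_ballot is a tautology, O(¬post_bond) follows.
Premise 4 is O(¬record_log → post_bond); contrapositively O(¬post_bond → record_log). Since O(¬post_bond) holds, K gives O(record_log).
Premise 2 is O(record_log → sign_sample); since O(record_log), deontic closure gives O(sign_sample).
Premise 9 is O(audit_roster → ¬sign_sample); contrapositively O(sign_sample → ¬audit_roster). Since O(sign_sample) holds, K gives O(¬audit_roster).
Premise 10 is O(sign_receipt → audit_roster); contrapositively O(¬audit_roster → ¬sign_receipt). Since O(¬audit_roster) holds, K gives O(¬sign_receipt).
But premise 7, F(¬sign_receipt), means O(sign_receipt).
We now have both O(¬sign_receipt) and O(sign_receipt) — sign_receipt is simultaneously obligatory and forbidden, violating the D-axiom.

Inconsistent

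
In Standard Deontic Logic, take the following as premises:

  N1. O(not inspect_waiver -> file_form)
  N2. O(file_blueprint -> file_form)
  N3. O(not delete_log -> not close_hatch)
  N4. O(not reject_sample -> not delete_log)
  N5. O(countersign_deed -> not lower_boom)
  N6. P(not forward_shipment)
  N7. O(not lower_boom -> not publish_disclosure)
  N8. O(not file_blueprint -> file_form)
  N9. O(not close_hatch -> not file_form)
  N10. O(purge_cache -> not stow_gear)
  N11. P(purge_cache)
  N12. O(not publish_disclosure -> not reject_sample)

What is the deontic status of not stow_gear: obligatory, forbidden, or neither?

Premise 10 is O(purge_cache -> not stow_gear), but O(purge_cache) is not derivable from the premises (the permission P(purge_cache) asserts only not O(not purge_cache), not O(purge_cache)), so it does not yield O(not stow_gear).
No premise or chain of K-axiom applications forces O(not stow_gear), and none forces O(stow_gear). So not stow_gear is neither obligatory nor forbidden under these norms.

Neither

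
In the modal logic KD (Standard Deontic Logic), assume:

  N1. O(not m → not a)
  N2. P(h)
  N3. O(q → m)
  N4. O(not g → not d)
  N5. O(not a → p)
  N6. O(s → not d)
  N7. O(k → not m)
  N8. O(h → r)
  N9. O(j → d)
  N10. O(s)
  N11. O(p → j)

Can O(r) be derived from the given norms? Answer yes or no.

No

Premise 8 is O(h → r), but O(h) is not derivable from the premises (the permission P(h) asserts only not O(not h), not O(h)), so it does not yield O(r).
No other premise forces O(r). An ideal world satisfying every premise can still have r false, so O(r) is not derivable.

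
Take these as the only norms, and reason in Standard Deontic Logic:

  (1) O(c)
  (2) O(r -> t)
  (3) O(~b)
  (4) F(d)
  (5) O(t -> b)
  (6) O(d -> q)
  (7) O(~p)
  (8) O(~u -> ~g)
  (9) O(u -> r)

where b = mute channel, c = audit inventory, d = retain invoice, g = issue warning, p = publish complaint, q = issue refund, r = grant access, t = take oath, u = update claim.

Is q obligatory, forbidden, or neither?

Neither

Premise 6 is O(d -> q), but O(d) is not derivable from the premises, so it does not yield O(q).
No premise or chain of K-axiom applications forces O(q), and none forces O(~q). So q is neither obligatory nor forbidden under these norms.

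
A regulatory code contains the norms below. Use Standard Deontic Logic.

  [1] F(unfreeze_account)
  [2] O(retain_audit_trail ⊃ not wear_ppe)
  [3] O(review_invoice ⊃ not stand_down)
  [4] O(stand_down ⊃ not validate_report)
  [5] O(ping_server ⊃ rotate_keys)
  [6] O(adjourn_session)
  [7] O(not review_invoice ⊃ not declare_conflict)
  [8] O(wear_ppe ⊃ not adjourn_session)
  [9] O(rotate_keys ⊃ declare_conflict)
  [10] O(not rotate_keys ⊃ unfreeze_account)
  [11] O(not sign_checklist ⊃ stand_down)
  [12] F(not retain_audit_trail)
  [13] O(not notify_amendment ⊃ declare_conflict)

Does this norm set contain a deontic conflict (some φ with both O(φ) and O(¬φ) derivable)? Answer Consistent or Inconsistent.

Premise 8 is O(wear_ppe ⊃ not adjourn_session), but O(wear_ppe) is not derivable from the premises, so it does not yield O(not adjourn_session).
So O(not adjourn_session) is not derivable, and the apparent clash with O(adjourn_session) does not arise.
A world satisfying every obligation exists (e.g. adjourn_session=true, declare_conflict=true, notify_amendment=false, ping_server=false, retain_audit_trail=true, review_invoice=true, rotate_keys=true, sign_checklist=true, stand_down=false, unfreeze_account=false, validate_report=false, wear_ppe=false); no atom is both obligatory and forbidden, so the set is consistent.

Consistent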